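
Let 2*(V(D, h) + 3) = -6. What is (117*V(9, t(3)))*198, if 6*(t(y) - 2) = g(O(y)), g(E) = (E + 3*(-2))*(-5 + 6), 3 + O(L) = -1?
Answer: -138996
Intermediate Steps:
O(L) = -4 (O(L) = -3 - 1 = -4)
g(E) = -6 + E (g(E) = (E - 6)*1 = (-6 + E)*1 = -6 + E)
t(y) = ⅓ (t(y) = 2 + (-6 - 4)/6 = 2 + (⅙)*(-10) = 2 - 5/3 = ⅓)
V(D, h) = -6 (V(D, h) = -3 + (½)*(-6) = -3 - 3 = -6)
(117*V(9, t(3)))*198 = (117*(-6))*198 = -702*198 = -138996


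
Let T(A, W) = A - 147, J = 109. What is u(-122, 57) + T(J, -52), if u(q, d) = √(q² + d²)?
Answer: -38 + √18133 ≈ 96.659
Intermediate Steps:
u(q, d) = √(d² + q²)
T(A, W) = -147 + A
u(-122, 57) + T(J, -52) = √(57² + (-122)²) + (-147 + 109) = √(3249 + 14884) - 38 = √18133 - 38 = -38 + √18133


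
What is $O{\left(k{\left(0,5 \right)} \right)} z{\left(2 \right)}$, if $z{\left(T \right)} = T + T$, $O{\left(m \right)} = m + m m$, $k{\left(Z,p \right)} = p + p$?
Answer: $440$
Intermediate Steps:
$k{\left(Z,p \right)} = 2 p$
$O{\left(m \right)} = m + m^{2}$
$z{\left(T \right)} = 2 T$
$O{\left(k{\left(0,5 \right)} \right)} z{\left(2 \right)} = 2 \cdot 5 \left(1 + 2 \cdot 5\right) 2 \cdot 2 = 10 \left(1 + 10\right) 4 = 10 \cdot 11 \cdot 4 = 110 \cdot 4 = 440$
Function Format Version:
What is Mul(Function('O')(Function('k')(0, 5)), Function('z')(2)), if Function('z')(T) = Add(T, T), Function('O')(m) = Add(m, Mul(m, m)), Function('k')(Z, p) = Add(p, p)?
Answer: 440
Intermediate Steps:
Function('k')(Z, p) = Mul(2, p)
Function('O')(m) = Add(m, Pow(m, 2))
Function('z')(T) = Mul(2, T)
Mul(Function('O')(Function('k')(0, 5)), Function('z')(2)) = Mul(Mul(Mul(2, 5), Add(1, Mul(2, 5))), Mul(2, 2)) = Mul(Mul(10, Add(1, 10)), 4) = Mul(Mul(10, 11), 4) = Mul(110, 4) = 440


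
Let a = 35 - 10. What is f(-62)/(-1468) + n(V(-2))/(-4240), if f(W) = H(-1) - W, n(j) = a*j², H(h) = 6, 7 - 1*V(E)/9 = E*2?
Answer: -17999251/311216 ≈ -57.835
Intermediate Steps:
V(E) = 63 - 18*E (V(E) = 63 - 9*E*2 = 63 - 18*E)
a = 25
n(j) = 25*j²
f(W) = 6 - W
f(-62)/(-1468) + n(V(-2))/(-4240) = (6 - 1*(-62))/(-1468) + (25*(63 - 18*(-2))²)/(-4240) = (6 + 62)*(-1/1468) + (25*(63 + 36)²)*(-1/4240) = 68*(-1/1468) + (25*99²)*(-1/4240) = -17/367 + (25*9801)*(-1/4240) = -17/367 + 245025*(-1/4240) = -17/367 - 49005/848 = -17999251/311216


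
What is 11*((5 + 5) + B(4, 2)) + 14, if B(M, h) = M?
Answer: 168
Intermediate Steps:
11*((5 + 5) + B(4, 2)) + 14 = 11*((5 + 5) + 4) + 14 = 11*(10 + 4) + 14 = 11*14 + 14 = 154 + 14 = 168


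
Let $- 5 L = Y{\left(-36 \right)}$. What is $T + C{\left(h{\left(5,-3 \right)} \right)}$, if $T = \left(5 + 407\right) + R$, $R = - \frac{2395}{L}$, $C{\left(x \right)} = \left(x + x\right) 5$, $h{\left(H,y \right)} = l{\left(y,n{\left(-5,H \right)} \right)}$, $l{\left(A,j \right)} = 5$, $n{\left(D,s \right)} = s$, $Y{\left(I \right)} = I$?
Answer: $\frac{4657}{36} \approx 129.36$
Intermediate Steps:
$L = \frac{36}{5}$ ($L = \left(- \frac{1}{5}\right) \left(-36\right) = \frac{36}{5} \approx 7.2$)
$h{\left(H,y \right)} = 5$
$C{\left(x \right)} = 10 x$ ($C{\left(x \right)} = 2 x 5 = 10 x$)
$R = - \frac{11975}{36}$ ($R = - \frac{2395}{\frac{36}{5}} = \left(-2395\right) \frac{5}{36} = - \frac{11975}{36} \approx -332.64$)
$T = \frac{2857}{36}$ ($T = \left(5 + 407\right) - \frac{11975}{36} = 412 - \frac{11975}{36} = \frac{2857}{36} \approx 79.361$)
$T + C{\left(h{\left(5,-3 \right)} \right)} = \frac{2857}{36} + 10 \cdot 5 = \frac{2857}{36} + 50 = \frac{4657}{36}$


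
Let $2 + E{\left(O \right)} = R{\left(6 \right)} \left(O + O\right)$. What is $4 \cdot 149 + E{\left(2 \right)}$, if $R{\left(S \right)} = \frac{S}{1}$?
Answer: $618$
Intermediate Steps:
$R{\left(S \right)} = S$ ($R{\left(S \right)} = S 1 = S$)
$E{\left(O \right)} = -2 + 12 O$ ($E{\left(O \right)} = -2 + 6 \left(O + O\right) = -2 + 6 \cdot 2 O = -2 + 12 O$)
$4 \cdot 149 + E{\left(2 \right)} = 4 \cdot 149 + \left(-2 + 12 \cdot 2\right) = 596 + \left(-2 + 24\right) = 596 + 22 = 618$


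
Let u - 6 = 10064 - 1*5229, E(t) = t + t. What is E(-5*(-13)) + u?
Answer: 4971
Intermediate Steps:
E(t) = 2*t
u = 4841 (u = 6 + (10064 - 1*5229) = 6 + (10064 - 5229) = 6 + 4835 = 4841)
E(-5*(-13)) + u = 2*(-5*(-13)) + 4841 = 2*65 + 4841 = 130 + 4841 = 4971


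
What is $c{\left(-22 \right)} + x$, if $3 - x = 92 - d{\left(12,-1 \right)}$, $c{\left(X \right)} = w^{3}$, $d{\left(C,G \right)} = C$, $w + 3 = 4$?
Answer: $-76$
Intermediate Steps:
$w = 1$ ($w = -3 + 4 = 1$)
$c{\left(X \right)} = 1$ ($c{\left(X \right)} = 1^{3} = 1$)
$x = -77$ ($x = 3 - \left(92 - 12\right) = 3 - 80 = -77$)
$c{\left(-22 \right)} + x = 1 - 77 = -76$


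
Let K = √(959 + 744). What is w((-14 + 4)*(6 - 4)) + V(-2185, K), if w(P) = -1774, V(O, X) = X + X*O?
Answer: -1774 - 2184*√1703 ≈ -91902.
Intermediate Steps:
K = √1703 ≈ 41.267
V(O, X) = X + O*X
w((-14 + 4)*(6 - 4)) + V(-2185, K) = -1774 + √1703*(1 - 2185) = -1774 + √1703*(-2184) = -1774 - 2184*√1703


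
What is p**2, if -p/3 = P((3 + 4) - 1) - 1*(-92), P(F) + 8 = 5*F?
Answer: 116964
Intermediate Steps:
P(F) = -8 + 5*F
p = -342 (p = -3*((-8 + 5*((3 + 4) - 1)) - 1*(-92)) = -3*((-8 + 5*(7 - 1)) + 92) = -3*((-8 + 5*6) + 92) = -3*((-8 + 30) + 92) = -3*(22 + 92) = -3*114 = -342)
p**2 = (-342)**2 = 116964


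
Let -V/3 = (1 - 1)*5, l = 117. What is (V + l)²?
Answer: 13689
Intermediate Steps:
V = 0 (V = -3*(1 - 1)*5 = -0*5 = -3*0 = 0)
(V + l)² = (0 + 117)² = 117² = 13689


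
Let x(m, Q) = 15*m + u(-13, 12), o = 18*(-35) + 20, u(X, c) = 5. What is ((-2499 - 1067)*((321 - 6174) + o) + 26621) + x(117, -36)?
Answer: 23075439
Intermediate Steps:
o = -610 (o = -630 + 20 = -610)
x(m, Q) = 5 + 15*m (x(m, Q) = 15*m + 5 = 5 + 15*m)
((-2499 - 1067)*((321 - 6174) + o) + 26621) + x(117, -36) = ((-2499 - 1067)*((321 - 6174) - 610) + 26621) + (5 + 15*117) = (-3566*(-5853 - 610) + 26621) + (5 + 1755) = (-3566*(-6463) + 26621) + 1760 = (23047058 + 26621) + 1760 = 23073679 + 1760 = 23075439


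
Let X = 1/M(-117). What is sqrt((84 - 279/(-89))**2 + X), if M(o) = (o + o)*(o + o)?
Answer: sqrt(3293027216821)/20826 ≈ 87.135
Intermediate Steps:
M(o) = 4*o**2 (M(o) = (2*o)*(2*o) = 4*o**2)
X = 1/54756 (X = 1/(4*(-117)**2) = 1/(4*13689) = 1/54756 ≈ 1.8263e-5)
sqrt((84 - 279/(-89))**2 + X) = sqrt((84 - 279/(-89))**2 + 1/54756) = sqrt((84 - 279*(-1/89))**2 + 1/54756) = sqrt((84 + 279/89)**2 + 1/54756) = sqrt((7755/89)**2 + 1/54756) = sqrt(60140025/7921 + 1/54756) = sqrt(3293027216821/433722276) = sqrt(3293027216821)/20826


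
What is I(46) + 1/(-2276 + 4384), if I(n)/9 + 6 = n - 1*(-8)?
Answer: 910657/2108 ≈ 432.00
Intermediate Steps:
I(n) = 18 + 9*n (I(n) = -54 + 9*(n - 1*(-8)) = -54 + 9*(n + 8) = -54 + 9*(8 + n) = -54 + (72 + 9*n) = 18 + 9*n)
I(46) + 1/(-2276 + 4384) = (18 + 9*46) + 1/(-2276 + 4384) = (18 + 414) + 1/2108 = 432 + 1/2108 = 910657/2108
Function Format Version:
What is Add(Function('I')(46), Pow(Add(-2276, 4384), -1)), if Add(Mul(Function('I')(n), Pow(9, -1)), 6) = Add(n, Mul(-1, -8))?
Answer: Rational(910657, 2108) ≈ 432.00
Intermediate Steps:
Function('I')(n) = Add(18, Mul(9, n)) (Function('I')(n) = Add(-54, Mul(9, Add(n, Mul(-1, -8)))) = Add(-54, Mul(9, Add(n, 8))) = Add(-54, Mul(9, Add(8, n))) = Add(-54, Add(72, Mul(9, n))) = Add(18, Mul(9, n)))
Add(Function('I')(46), Pow(Add(-2276, 4384), -1)) = Add(Add(18, Mul(9, 46)), Pow(Add(-2276, 4384), -1)) = Add(Add(18, 414), Pow(2108, -1)) = Add(432, Rational(1, 2108)) = Rational(910657, 2108)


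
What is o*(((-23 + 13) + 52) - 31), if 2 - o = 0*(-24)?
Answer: 22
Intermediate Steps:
o = 2 (o = 2 - 0*(-24) = 2 - 1*0 = 2 + 0 = 2)
o*(((-23 + 13) + 52) - 31) = 2*(((-23 + 13) + 52) - 31) = 2*((-10 + 52) - 31) = 2*(42 - 31) = 2*11 = 22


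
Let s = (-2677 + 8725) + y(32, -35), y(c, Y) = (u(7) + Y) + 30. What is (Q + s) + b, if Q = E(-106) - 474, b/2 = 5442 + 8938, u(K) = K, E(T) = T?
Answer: 34230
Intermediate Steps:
b = 28760 (b = 2*(5442 + 8938) = 2*14380 = 28760)
y(c, Y) = 37 + Y (y(c, Y) = (7 + Y) + 30 = 37 + Y)
s = 6050 (s = (-2677 + 8725) + (37 - 35) = 6048 + 2 = 6050)
Q = -580 (Q = -106 - 474 = -580)
(Q + s) + b = (-580 + 6050) + 28760 = 5470 + 28760 = 34230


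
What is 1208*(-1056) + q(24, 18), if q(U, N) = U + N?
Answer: -1275606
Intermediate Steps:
q(U, N) = N + U
1208*(-1056) + q(24, 18) = 1208*(-1056) + (18 + 24) = -1275648 + 42 = -1275606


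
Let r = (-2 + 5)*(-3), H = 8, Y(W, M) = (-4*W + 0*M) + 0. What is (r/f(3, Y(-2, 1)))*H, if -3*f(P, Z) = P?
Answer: 72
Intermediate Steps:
Y(W, M) = -4*W (Y(W, M) = (-4*W + 0) + 0 = -4*W + 0 = -4*W)
f(P, Z) = -P/3
r = -9 (r = 3*(-3) = -9)
(r/f(3, Y(-2, 1)))*H = (-9/(-⅓*3))*8 = (-9/(-1))*8 = -1*(-9)*8 = 9*8 = 72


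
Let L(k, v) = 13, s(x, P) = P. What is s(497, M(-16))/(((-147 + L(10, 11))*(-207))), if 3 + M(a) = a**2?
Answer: 11/1206 ≈ 0.0091211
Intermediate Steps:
M(a) = -3 + a**2
s(497, M(-16))/(((-147 + L(10, 11))*(-207))) = (-3 + (-16)**2)/(((-147 + 13)*(-207))) = (-3 + 256)/((-134*(-207))) = 253/27738 = 253*(1/27738) = 11/1206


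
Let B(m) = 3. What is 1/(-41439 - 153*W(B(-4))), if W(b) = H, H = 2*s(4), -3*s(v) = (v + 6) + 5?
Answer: -1/39909 ≈ -2.5057e-5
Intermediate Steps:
s(v) = -11/3 - v/3 (s(v) = -((v + 6) + 5)/3 = -((6 + v) + 5)/3 = -(11 + v)/3 = -11/3 - v/3)
H = -10 (H = 2*(-11/3 - ⅓*4) = 2*(-11/3 - 4/3) = 2*(-5) = -10)
W(b) = -10
1/(-41439 - 153*W(B(-4))) = 1/(-41439 - 153*(-10)) = 1/(-41439 + 1530) = 1/(-39909) = -1/39909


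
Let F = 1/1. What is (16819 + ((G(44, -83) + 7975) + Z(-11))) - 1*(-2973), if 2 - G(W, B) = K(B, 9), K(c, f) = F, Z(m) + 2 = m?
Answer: 27755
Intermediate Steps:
Z(m) = -2 + m
F = 1
K(c, f) = 1
G(W, B) = 1 (G(W, B) = 2 - 1*1 = 2 - 1 = 1)
(16819 + ((G(44, -83) + 7975) + Z(-11))) - 1*(-2973) = (16819 + ((1 + 7975) + (-2 - 11))) - 1*(-2973) = (16819 + (7976 - 13)) + 2973 = (16819 + 7963) + 2973 = 24782 + 2973 = 27755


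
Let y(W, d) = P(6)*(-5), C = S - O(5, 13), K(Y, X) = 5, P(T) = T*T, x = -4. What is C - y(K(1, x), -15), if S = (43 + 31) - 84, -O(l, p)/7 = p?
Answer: 261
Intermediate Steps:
P(T) = T**2
O(l, p) = -7*p
S = -10 (S = 74 - 84 = -10)
C = 81 (C = -10 - (-7)*13 = -10 - 1*(-91) = -10 + 91 = 81)
y(W, d) = -180 (y(W, d) = 6**2*(-5) = 36*(-5) = -180)
C - y(K(1, x), -15) = 81 - 1*(-180) = 81 + 180 = 261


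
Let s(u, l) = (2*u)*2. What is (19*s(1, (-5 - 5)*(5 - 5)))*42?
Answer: 3192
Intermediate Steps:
s(u, l) = 4*u
(19*s(1, (-5 - 5)*(5 - 5)))*42 = (19*(4*1))*42 = (19*4)*42 = 76*42 = 3192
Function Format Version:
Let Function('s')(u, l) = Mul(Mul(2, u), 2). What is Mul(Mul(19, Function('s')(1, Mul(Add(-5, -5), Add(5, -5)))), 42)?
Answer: 3192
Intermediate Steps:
Function('s')(u, l) = Mul(4, u)
Mul(Mul(19, Function('s')(1, Mul(Add(-5, -5), Add(5, -5)))), 42) = Mul(Mul(19, Mul(4, 1)), 42) = Mul(Mul(19, 4), 42) = Mul(76, 42) = 3192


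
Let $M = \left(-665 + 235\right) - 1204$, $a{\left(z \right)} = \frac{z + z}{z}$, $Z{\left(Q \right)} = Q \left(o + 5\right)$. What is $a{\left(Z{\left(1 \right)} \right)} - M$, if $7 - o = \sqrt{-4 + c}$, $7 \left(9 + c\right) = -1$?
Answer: $1636$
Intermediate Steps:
$c = - \frac{64}{7}$ ($c = -9 + \frac{1}{7} \left(-1\right) = -9 - \frac{1}{7} = - \frac{64}{7} \approx -9.1429$)
$o = 7 - \frac{2 i \sqrt{161}}{7}$ ($o = 7 - \sqrt{-4 - \frac{64}{7}} = 7 - \sqrt{- \frac{92}{7}} = 7 - \frac{2 i \sqrt{161}}{7} \approx 7.0 - 3.6253 i$)
$Z{\left(Q \right)} = Q \left(12 - \frac{2 i \sqrt{161}}{7}\right)$ ($Z{\left(Q \right)} = Q \left(\left(7 - \frac{2 i \sqrt{161}}{7}\right) + 5\right) = Q \left(12 - \frac{2 i \sqrt{161}}{7}\right)$)
$a{\left(z \right)} = 2$ ($a{\left(z \right)} = \frac{2 z}{z} = 2$)
$M = -1634$ ($M = -430 - 1204 = -1634$)
$a{\left(Z{\left(1 \right)} \right)} - M = 2 - -1634 = 2 + 1634 = 1636$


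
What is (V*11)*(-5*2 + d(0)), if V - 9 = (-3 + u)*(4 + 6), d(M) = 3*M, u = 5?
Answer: -3190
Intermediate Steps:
V = 29 (V = 9 + (-3 + 5)*(4 + 6) = 9 + 2*10 = 9 + 20 = 29)
(V*11)*(-5*2 + d(0)) = (29*11)*(-5*2 + 3*0) = 319*(-10 + 0) = 319*(-10) = -3190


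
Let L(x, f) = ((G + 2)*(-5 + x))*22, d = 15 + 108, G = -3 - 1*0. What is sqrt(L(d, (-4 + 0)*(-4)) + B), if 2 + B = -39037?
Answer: I*sqrt(41635) ≈ 204.05*I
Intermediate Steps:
G = -3 (G = -3 + 0 = -3)
B = -39039 (B = -2 - 39037 = -39039)
d = 123
L(x, f) = 110 - 22*x (L(x, f) = ((-3 + 2)*(-5 + x))*22 = -(-5 + x)*22 = (5 - x)*22 = 110 - 22*x)
sqrt(L(d, (-4 + 0)*(-4)) + B) = sqrt((110 - 22*123) - 39039) = sqrt((110 - 2706) - 39039) = sqrt(-2596 - 39039) = sqrt(-41635) = I*sqrt(41635)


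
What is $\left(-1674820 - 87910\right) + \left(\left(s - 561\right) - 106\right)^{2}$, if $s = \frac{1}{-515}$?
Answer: $- \frac{349523692214}{265225} \approx -1.3178 \cdot 10^{6}$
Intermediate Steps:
$s = - \frac{1}{515} \approx -0.0019417$
$\left(-1674820 - 87910\right) + \left(\left(s - 561\right) - 106\right)^{2} = \left(-1674820 - 87910\right) + \left(\left(- \frac{1}{515} - 561\right) - 106\right)^{2} = -1762730 + \left(- \frac{288916}{515} - 106\right)^{2} = -1762730 + \left(- \frac{343506}{515}\right)^{2} = -1762730 + \frac{117996372036}{265225} = - \frac{349523692214}{265225}$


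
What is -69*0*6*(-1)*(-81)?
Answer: 0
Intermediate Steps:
-69*0*6*(-1)*(-81) = -0*(-1)*(-81) = -69*0*(-81) = 0*(-81) = 0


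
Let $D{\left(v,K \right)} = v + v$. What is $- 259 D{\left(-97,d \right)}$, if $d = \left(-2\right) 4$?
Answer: $50246$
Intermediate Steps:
$d = -8$
$D{\left(v,K \right)} = 2 v$
$- 259 D{\left(-97,d \right)} = - 259 \cdot 2 \left(-97\right) = \left(-259\right) \left(-194\right) = 50246$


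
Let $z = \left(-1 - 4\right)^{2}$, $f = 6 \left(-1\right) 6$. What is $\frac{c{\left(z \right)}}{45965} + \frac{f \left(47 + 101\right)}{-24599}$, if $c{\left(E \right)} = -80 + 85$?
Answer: $\frac{49004903}{226138607} \approx 0.2167$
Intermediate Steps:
$f = -36$ ($f = \left(-6\right) 6 = -36$)
$z = 25$ ($z = \left(-5\right)^{2} = 25$)
$c{\left(E \right)} = 5$
$\frac{c{\left(z \right)}}{45965} + \frac{f \left(47 + 101\right)}{-24599} = \frac{5}{45965} + \frac{\left(-36\right) \left(47 + 101\right)}{-24599} = 5 \cdot \frac{1}{45965} + \left(-36\right) 148 \left(- \frac{1}{24599}\right) = \frac{1}{9193} - - \frac{5328}{24599} = \frac{1}{9193} + \frac{5328}{24599} = \frac{49004903}{226138607}$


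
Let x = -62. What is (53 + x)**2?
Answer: 81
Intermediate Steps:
(53 + x)**2 = (53 - 62)**2 = (-9)**2 = 81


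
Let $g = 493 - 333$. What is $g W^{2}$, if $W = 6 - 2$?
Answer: $2560$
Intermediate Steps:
$W = 4$ ($W = 6 - 2 = 4$)
$g = 160$ ($g = 493 - 333 = 160$)
$g W^{2} = 160 \cdot 4^{2} = 160 \cdot 16 = 2560$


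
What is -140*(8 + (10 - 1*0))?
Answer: -2520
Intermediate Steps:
-140*(8 + (10 - 1*0)) = -140*(8 + (10 + 0)) = -140*(8 + 10) = -140*18 = -4*630 = -2520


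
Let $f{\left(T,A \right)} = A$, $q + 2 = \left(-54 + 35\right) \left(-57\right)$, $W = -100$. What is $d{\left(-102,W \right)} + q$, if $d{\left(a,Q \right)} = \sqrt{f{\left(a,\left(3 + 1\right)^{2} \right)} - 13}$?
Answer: $1081 + \sqrt{3} \approx 1082.7$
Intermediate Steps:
$q = 1081$ ($q = -2 + \left(-54 + 35\right) \left(-57\right) = -2 - -1083 = -2 + 1083 = 1081$)
$d{\left(a,Q \right)} = \sqrt{3}$ ($d{\left(a,Q \right)} = \sqrt{\left(3 + 1\right)^{2} - 13} = \sqrt{4^{2} - 13} = \sqrt{16 - 13} = \sqrt{3}$)
$d{\left(-102,W \right)} + q = \sqrt{3} + 1081 = 1081 + \sqrt{3}$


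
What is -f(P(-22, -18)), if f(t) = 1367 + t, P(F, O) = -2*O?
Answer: -1403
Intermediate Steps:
-f(P(-22, -18)) = -(1367 - 2*(-18)) = -(1367 + 36) = -1*1403 = -1403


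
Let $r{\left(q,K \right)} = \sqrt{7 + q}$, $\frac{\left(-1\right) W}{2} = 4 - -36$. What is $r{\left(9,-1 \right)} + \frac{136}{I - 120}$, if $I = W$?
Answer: $\frac{83}{25} \approx 3.32$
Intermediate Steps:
$W = -80$ ($W = - 2 \left(4 - -36\right) = - 2 \left(4 + 36\right) = \left(-2\right) 40 = -80$)
$I = -80$
$r{\left(9,-1 \right)} + \frac{136}{I - 120} = \sqrt{7 + 9} + \frac{136}{-80 - 120} = \sqrt{16} + \frac{136}{-200} = 4 + 136 \left(- \frac{1}{200}\right) = 4 - \frac{17}{25} = \frac{83}{25}$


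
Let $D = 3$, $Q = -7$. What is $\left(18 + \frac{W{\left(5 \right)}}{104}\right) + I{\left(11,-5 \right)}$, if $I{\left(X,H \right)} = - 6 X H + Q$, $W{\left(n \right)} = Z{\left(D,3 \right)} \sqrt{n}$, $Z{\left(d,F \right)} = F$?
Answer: $341 + \frac{3 \sqrt{5}}{104} \approx 341.06$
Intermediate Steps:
$W{\left(n \right)} = 3 \sqrt{n}$
$I{\left(X,H \right)} = -7 - 6 H X$ ($I{\left(X,H \right)} = - 6 X H - 7 = - 6 H X - 7 = -7 - 6 H X$)
$\left(18 + \frac{W{\left(5 \right)}}{104}\right) + I{\left(11,-5 \right)} = \left(18 + \frac{3 \sqrt{5}}{104}\right) - \left(7 - 330\right) = \left(18 + 3 \sqrt{5} \cdot \frac{1}{104}\right) + \left(-7 + 330\right) = \left(18 + \frac{3 \sqrt{5}}{104}\right) + 323 = 341 + \frac{3 \sqrt{5}}{104}$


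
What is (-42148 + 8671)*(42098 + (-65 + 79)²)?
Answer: -1415876238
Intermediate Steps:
(-42148 + 8671)*(42098 + (-65 + 79)²) = -33477*(42098 + 14²) = -33477*(42098 + 196) = -33477*42294 = -1415876238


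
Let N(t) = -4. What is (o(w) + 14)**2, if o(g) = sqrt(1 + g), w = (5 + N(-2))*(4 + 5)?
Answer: (14 + sqrt(10))**2 ≈ 294.54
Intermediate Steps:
w = 9 (w = (5 - 4)*(4 + 5) = 1*9 = 9)
(o(w) + 14)**2 = (sqrt(1 + 9) + 14)**2 = (sqrt(10) + 14)**2 = (14 + sqrt(10))**2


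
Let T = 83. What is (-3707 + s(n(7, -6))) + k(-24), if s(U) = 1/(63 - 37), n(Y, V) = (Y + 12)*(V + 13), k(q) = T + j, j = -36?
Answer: -95159/26 ≈ -3660.0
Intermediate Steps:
k(q) = 47 (k(q) = 83 - 36 = 47)
n(Y, V) = (12 + Y)*(13 + V)
s(U) = 1/26
(-3707 + s(n(7, -6))) + k(-24) = (-3707 + 1/26) + 47 = -96381/26 + 47 = -95159/26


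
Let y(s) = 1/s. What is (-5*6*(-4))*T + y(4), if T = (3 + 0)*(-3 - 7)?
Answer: -14399/4 ≈ -3599.8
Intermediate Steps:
T = -30 (T = 3*(-10) = -30)
(-5*6*(-4))*T + y(4) = (-5*6*(-4))*(-30) + 1/4 = -30*(-4)*(-30) + ¼ = 120*(-30) + ¼ = -3600 + ¼ = -14399/4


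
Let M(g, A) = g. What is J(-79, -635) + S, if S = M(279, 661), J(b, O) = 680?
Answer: 959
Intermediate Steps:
S = 279
J(-79, -635) + S = 680 + 279 = 959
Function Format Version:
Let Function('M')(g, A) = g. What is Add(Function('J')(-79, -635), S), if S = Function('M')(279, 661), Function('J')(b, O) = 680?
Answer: 959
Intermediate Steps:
S = 279
Add(Function('J')(-79, -635), S) = Add(680, 279) = 959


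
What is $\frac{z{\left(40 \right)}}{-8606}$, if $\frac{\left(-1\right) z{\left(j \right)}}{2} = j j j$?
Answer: $\frac{64000}{4303} \approx 14.873$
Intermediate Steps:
$z{\left(j \right)} = - 2 j^{3}$ ($z{\left(j \right)} = - 2 j j j = - 2 j^{2} j = - 2 j^{3}$)
$\frac{z{\left(40 \right)}}{-8606} = \frac{\left(-2\right) 40^{3}}{-8606} = \left(-2\right) 64000 \left(- \frac{1}{8606}\right) = \left(-128000\right) \left(- \frac{1}{8606}\right) = \frac{64000}{4303}$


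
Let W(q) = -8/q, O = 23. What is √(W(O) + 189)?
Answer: √99797/23 ≈ 13.735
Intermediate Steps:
√(W(O) + 189) = √(-8/23 + 189) = √(4339/23) = √99797/23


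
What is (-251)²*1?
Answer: 63001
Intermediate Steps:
(-251)²*1 = 63001*1 = 63001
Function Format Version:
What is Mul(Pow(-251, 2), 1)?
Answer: 63001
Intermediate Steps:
Mul(Pow(-251, 2), 1) = Mul(63001, 1) = 63001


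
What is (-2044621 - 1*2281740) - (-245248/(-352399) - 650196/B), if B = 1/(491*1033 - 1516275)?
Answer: -231208597837625975/352399 ≈ -6.5610e+11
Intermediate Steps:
B = -1/1009072 (B = 1/(507203 - 1516275) = 1/(-1009072) = -1/1009072 ≈ -9.9101e-7)
(-2044621 - 1*2281740) - (-245248/(-352399) - 650196/B) = (-2044621 - 1*2281740) - (-245248/(-352399) - 650196/(-1/1009072)) = (-2044621 - 2281740) - (-245248*(-1/352399) - 650196*(-1009072)) = -4326361 - (245248/352399 + 656094578112) = -4326361 - 1*231207073232335936/352399 = -4326361 - 231207073232335936/352399 = -231208597837625975/352399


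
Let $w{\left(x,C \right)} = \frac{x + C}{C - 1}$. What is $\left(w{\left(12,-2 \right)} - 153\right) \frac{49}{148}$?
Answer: $- \frac{22981}{444} \approx -51.759$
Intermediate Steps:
$w{\left(x,C \right)} = \frac{C + x}{-1 + C}$
$\left(w{\left(12,-2 \right)} - 153\right) \frac{49}{148} = \left(\frac{-2 + 12}{-1 - 2} - 153\right) \frac{49}{148} = \left(\frac{1}{-3} \cdot 10 - 153\right) 49 \cdot \frac{1}{148} = \left(\left(- \frac{1}{3}\right) 10 - 153\right) \frac{49}{148} = \left(- \frac{10}{3} - 153\right) \frac{49}{148} = \left(- \frac{469}{3}\right) \frac{49}{148} = - \frac{22981}{444}$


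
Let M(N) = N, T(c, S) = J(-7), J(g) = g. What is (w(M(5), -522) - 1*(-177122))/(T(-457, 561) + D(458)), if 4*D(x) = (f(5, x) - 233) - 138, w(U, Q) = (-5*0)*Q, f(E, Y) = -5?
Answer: -177122/101 ≈ -1753.7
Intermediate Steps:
T(c, S) = -7
w(U, Q) = 0 (w(U, Q) = 0*Q = 0)
D(x) = -94 (D(x) = ((-5 - 233) - 138)/4 = (-238 - 138)/4 = (¼)*(-376) = -94)
(w(M(5), -522) - 1*(-177122))/(T(-457, 561) + D(458)) = (0 - 1*(-177122))/(-7 - 94) = (0 + 177122)/(-101) = 177122*(-1/101) = -177122/101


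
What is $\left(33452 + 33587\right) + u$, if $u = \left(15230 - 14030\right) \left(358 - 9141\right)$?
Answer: $-10472561$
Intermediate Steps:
$u = -10539600$ ($u = 1200 \left(-8783\right) = -10539600$)
$\left(33452 + 33587\right) + u = \left(33452 + 33587\right) - 10539600 = 67039 - 10539600 = -10472561$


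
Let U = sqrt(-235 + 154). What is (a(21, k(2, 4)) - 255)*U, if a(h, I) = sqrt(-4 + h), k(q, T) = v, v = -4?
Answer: 9*I*(-255 + sqrt(17)) ≈ -2257.9*I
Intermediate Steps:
U = 9*I (U = sqrt(-81) = 9*I ≈ 9.0*I)
k(q, T) = -4
(a(21, k(2, 4)) - 255)*U = (sqrt(-4 + 21) - 255)*(9*I) = (sqrt(17) - 255)*(9*I) = (-255 + sqrt(17))*(9*I) = 9*I*(-255 + sqrt(17))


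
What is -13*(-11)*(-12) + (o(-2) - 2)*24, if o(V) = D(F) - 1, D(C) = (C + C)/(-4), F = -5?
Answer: -1728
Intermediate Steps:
D(C) = -C/2 (D(C) = (2*C)*(-1/4) = -C/2)
o(V) = 3/2 (o(V) = -1/2*(-5) - 1 = 5/2 - 1 = 3/2)
-13*(-11)*(-12) + (o(-2) - 2)*24 = -13*(-11)*(-12) + (3/2 - 2)*24 = 143*(-12) - 1/2*24 = -1716 - 12 = -1728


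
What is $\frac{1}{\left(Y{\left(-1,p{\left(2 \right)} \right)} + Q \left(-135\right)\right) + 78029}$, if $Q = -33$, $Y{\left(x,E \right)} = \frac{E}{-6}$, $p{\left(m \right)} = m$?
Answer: $\frac{3}{247451} \approx 1.2124 \cdot 10^{-5}$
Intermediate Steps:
$Y{\left(x,E \right)} = - \frac{E}{6}$ ($Y{\left(x,E \right)} = E \left(- \frac{1}{6}\right) = - \frac{E}{6}$)
$\frac{1}{\left(Y{\left(-1,p{\left(2 \right)} \right)} + Q \left(-135\right)\right) + 78029} = \frac{1}{\left(\left(- \frac{1}{6}\right) 2 - -4455\right) + 78029} = \frac{1}{\left(- \frac{1}{3} + 4455\right) + 78029} = \frac{1}{\frac{13364}{3} + 78029} = \frac{1}{\frac{247451}{3}} = \frac{3}{247451}$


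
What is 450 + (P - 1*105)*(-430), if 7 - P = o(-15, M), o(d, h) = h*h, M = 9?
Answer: 77420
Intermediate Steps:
o(d, h) = h**2
P = -74 (P = 7 - 1*9**2 = 7 - 1*81 = 7 - 81 = -74)
450 + (P - 1*105)*(-430) = 450 + (-74 - 1*105)*(-430) = 450 + (-74 - 105)*(-430) = 450 - 179*(-430) = 450 + 76970 = 77420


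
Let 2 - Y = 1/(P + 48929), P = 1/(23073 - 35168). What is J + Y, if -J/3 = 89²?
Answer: -14061670803389/591796254 ≈ -23761.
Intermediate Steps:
P = -1/12095 (P = 1/(-12095) = -1/12095 ≈ -8.2679e-5)
J = -23763 (J = -3*89² = -3*7921 = -23763)
Y = 1183580413/591796254 (Y = 2 - 1/(-1/12095 + 48929) = 2 - 1/591796254/12095 = 2 - 1*12095/591796254 = 2 - 12095/591796254 = 1183580413/591796254 ≈ 2.0000)
J + Y = -23763 + 1183580413/591796254 = -14061670803389/591796254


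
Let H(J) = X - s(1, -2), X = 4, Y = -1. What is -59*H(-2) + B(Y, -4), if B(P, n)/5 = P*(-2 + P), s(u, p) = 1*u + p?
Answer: -280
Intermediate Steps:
s(u, p) = p + u (s(u, p) = u + p = p + u)
B(P, n) = 5*P*(-2 + P) (B(P, n) = 5*(P*(-2 + P)) = 5*P*(-2 + P))
H(J) = 5 (H(J) = 4 - (-2 + 1) = 4 - 1*(-1) = 4 + 1 = 5)
-59*H(-2) + B(Y, -4) = -59*5 + 5*(-1)*(-2 - 1) = -295 + 5*(-1)*(-3) = -295 + 15 = -280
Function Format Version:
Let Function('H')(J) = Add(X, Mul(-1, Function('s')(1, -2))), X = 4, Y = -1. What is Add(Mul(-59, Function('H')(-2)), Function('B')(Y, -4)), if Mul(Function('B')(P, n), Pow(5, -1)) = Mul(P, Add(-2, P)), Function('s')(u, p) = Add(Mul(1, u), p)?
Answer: -280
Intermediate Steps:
Function('s')(u, p) = Add(p, u) (Function('s')(u, p) = Add(u, p) = Add(p, u))
Function('B')(P, n) = Mul(5, P, Add(-2, P)) (Function('B')(P, n) = Mul(5, Mul(P, Add(-2, P))) = Mul(5, P, Add(-2, P)))
Function('H')(J) = 5 (Function('H')(J) = Add(4, Mul(-1, Add(-2, 1))) = Add(4, Mul(-1, -1)) = Add(4, 1) = 5)
Add(Mul(-59, Function('H')(-2)), Function('B')(Y, -4)) = Add(Mul(-59, 5), Mul(5, -1, Add(-2, -1))) = Add(-295, Mul(5, -1, -3)) = Add(-295, 15) = -280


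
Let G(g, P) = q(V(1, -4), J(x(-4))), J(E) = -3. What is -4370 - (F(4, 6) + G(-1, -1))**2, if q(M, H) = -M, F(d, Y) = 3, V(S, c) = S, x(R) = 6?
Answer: -4374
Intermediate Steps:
G(g, P) = -1 (G(g, P) = -1*1 = -1)
-4370 - (F(4, 6) + G(-1, -1))**2 = -4370 - (3 - 1)**2 = -4370 - 1*2**2 = -4370 - 1*4 = -4370 - 4 = -4374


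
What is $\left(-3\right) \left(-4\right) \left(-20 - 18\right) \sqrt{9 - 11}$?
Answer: $- 456 i \sqrt{2} \approx - 644.88 i$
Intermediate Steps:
$\left(-3\right) \left(-4\right) \left(-20 - 18\right) \sqrt{9 - 11} = 12 \left(-20 - 18\right) \sqrt{-2} = 12 \left(-38\right) i \sqrt{2} = - 456 i \sqrt{2}$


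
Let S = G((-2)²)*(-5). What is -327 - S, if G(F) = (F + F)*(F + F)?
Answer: -7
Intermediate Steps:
G(F) = 4*F² (G(F) = (2*F)*(2*F) = 4*F²)
S = -320 (S = (4*((-2)²)²)*(-5) = (4*4²)*(-5) = (4*16)*(-5) = 64*(-5) = -320)
-327 - S = -327 - 1*(-320) = -327 + 320 = -7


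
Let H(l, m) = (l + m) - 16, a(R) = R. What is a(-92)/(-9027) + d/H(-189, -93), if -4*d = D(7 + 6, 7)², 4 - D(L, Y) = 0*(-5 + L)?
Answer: 31762/1345023 ≈ 0.023614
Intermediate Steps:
H(l, m) = -16 + l + m
D(L, Y) = 4 (D(L, Y) = 4 - 0*(-5 + L) = 4 - 1*0 = 4 + 0 = 4)
d = -4 (d = -¼*4² = -¼*16 = -4)
a(-92)/(-9027) + d/H(-189, -93) = -92/(-9027) - 4/(-16 - 189 - 93) = -92*(-1/9027) - 4/(-298) = 92/9027 - 4*(-1/298) = 92/9027 + 2/149 = 31762/1345023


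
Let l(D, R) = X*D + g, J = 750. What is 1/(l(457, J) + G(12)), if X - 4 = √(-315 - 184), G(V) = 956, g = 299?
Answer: 3083/113720540 - 457*I*√499/113720540 ≈ 2.711e-5 - 8.9769e-5*I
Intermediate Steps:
X = 4 + I*√499 (X = 4 + √(-315 - 184) = 4 + √(-499) = 4 + I*√499 ≈ 4.0 + 22.338*I)
l(D, R) = 299 + D*(4 + I*√499) (l(D, R) = (4 + I*√499)*D + 299 = D*(4 + I*√499) + 299 = 299 + D*(4 + I*√499))
1/(l(457, J) + G(12)) = 1/((299 + 457*(4 + I*√499)) + 956) = 1/((299 + (1828 + 457*I*√499)) + 956) = 1/((2127 + 457*I*√499) + 956) = 1/(3083 + 457*I*√499)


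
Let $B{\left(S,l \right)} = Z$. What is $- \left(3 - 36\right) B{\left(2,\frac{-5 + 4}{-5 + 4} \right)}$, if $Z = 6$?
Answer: $198$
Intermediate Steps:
$B{\left(S,l \right)} = 6$
$- \left(3 - 36\right) B{\left(2,\frac{-5 + 4}{-5 + 4} \right)} = - \left(3 - 36\right) 6 = - \left(-33\right) 6 = \left(-1\right) \left(-198\right) = 198$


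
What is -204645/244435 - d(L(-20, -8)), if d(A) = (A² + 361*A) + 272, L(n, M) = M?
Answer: 124718695/48887 ≈ 2551.2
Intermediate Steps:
d(A) = 272 + A² + 361*A
-204645/244435 - d(L(-20, -8)) = -204645/244435 - (272 + (-8)² + 361*(-8)) = -204645*1/244435 - (272 + 64 - 2888) = -40929/48887 - 1*(-2552) = -40929/48887 + 2552 = 124718695/48887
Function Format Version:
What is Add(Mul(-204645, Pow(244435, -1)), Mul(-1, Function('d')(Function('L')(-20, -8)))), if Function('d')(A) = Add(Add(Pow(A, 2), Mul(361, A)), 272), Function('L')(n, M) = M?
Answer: Rational(124718695, 48887) ≈ 2551.2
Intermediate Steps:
Function('d')(A) = Add(272, Pow(A, 2), Mul(361, A))
Add(Mul(-204645, Pow(244435, -1)), Mul(-1, Function('d')(Function('L')(-20, -8)))) = Add(Mul(-204645, Pow(244435, -1)), Mul(-1, Add(272, Pow(-8, 2), Mul(361, -8)))) = Add(Mul(-204645, Rational(1, 244435)), Mul(-1, Add(272, 64, -2888))) = Add(Rational(-40929, 48887), Mul(-1, -2552)) = Add(Rational(-40929, 48887), 2552) = Rational(124718695, 48887)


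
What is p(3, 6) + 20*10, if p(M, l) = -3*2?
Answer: 194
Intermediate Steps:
p(M, l) = -6
p(3, 6) + 20*10 = -6 + 20*10 = -6 + 200 = 194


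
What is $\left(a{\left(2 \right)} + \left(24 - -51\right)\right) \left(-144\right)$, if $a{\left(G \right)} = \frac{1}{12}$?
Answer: $-10812$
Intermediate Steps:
$a{\left(G \right)} = \frac{1}{12}$
$\left(a{\left(2 \right)} + \left(24 - -51\right)\right) \left(-144\right) = \left(\frac{1}{12} + \left(24 - -51\right)\right) \left(-144\right) = \left(\frac{1}{12} + \left(24 + 51\right)\right) \left(-144\right) = \left(\frac{1}{12} + 75\right) \left(-144\right) = \frac{901}{12} \left(-144\right) = -10812$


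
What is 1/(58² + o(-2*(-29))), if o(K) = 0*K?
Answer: 1/3364 ≈ 0.00029727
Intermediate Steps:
o(K) = 0
1/(58² + o(-2*(-29))) = 1/(58² + 0) = 1/(3364 + 0) = 1/3364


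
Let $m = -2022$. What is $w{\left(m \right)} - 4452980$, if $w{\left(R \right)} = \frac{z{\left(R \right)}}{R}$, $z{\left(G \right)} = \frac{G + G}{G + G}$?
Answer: $- \frac{9003925561}{2022} \approx -4.453 \cdot 10^{6}$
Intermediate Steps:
$z{\left(G \right)} = 1$ ($z{\left(G \right)} = \frac{2 G}{2 G} = 2 G \frac{1}{2 G} = 1$)
$w{\left(R \right)} = \frac{1}{R}$ ($w{\left(R \right)} = 1 \frac{1}{R} = \frac{1}{R}$)
$w{\left(m \right)} - 4452980 = \frac{1}{-2022} - 4452980 = - \frac{1}{2022} - 4452980 = - \frac{9003925561}{2022}$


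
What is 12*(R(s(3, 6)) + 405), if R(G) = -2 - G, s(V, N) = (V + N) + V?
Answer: 4692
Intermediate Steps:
s(V, N) = N + 2*V (s(V, N) = (N + V) + V = N + 2*V)
12*(R(s(3, 6)) + 405) = 12*((-2 - (6 + 2*3)) + 405) = 12*((-2 - (6 + 6)) + 405) = 12*((-2 - 1*12) + 405) = 12*((-2 - 12) + 405) = 12*(-14 + 405) = 12*391 = 4692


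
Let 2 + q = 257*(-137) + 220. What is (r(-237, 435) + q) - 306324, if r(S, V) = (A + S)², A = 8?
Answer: -288874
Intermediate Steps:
r(S, V) = (8 + S)²
q = -34991 (q = -2 + (257*(-137) + 220) = -2 + (-35209 + 220) = -2 - 34989 = -34991)
(r(-237, 435) + q) - 306324 = ((8 - 237)² - 34991) - 306324 = ((-229)² - 34991) - 306324 = (52441 - 34991) - 306324 = 17450 - 306324 = -288874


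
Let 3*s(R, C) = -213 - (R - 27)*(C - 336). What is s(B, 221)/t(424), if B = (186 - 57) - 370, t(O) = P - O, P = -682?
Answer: 31033/3318 ≈ 9.3529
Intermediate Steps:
t(O) = -682 - O
B = -241 (B = 129 - 370 = -241)
s(R, C) = -71 - (-336 + C)*(-27 + R)/3 (s(R, C) = (-213 - (R - 27)*(C - 336))/3 = (-213 - (-27 + R)*(-336 + C))/3 = (-213 - (-336 + C)*(-27 + R))/3 = -71 - (-336 + C)*(-27 + R)/3)
s(B, 221)/t(424) = (-3095 + 9*221 + 112*(-241) - 1/3*221*(-241))/(-682 - 1*424) = (-3095 + 1989 - 26992 + 53261/3)/(-682 - 424) = -31033/3/(-1106) = -31033/3*(-1/1106) = 31033/3318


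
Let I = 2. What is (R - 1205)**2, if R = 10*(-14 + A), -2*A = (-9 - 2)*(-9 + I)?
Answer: 2992900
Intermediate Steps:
A = -77/2 (A = -(-9 - 2)*(-9 + 2)/2 = -(-11)*(-7)/2 = -1/2*77 = -77/2 ≈ -38.500)
R = -525 (R = 10*(-14 - 77/2) = 10*(-105/2) = -525)
(R - 1205)**2 = (-525 - 1205)**2 = (-1730)**2 = 2992900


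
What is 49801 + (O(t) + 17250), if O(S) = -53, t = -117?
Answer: 66998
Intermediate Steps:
49801 + (O(t) + 17250) = 49801 + (-53 + 17250) = 49801 + 17197 = 66998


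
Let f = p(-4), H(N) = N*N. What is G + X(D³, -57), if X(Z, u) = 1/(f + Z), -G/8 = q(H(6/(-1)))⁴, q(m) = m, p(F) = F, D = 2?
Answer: -53747711/4 ≈ -1.3437e+7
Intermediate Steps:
H(N) = N²
f = -4
G = -13436928 (G = -8*((6/(-1))²)⁴ = -8*((6*(-1))²)⁴ = -8*((-6)²)⁴ = -8*36⁴ = -8*1679616 = -13436928)
X(Z, u) = 1/(-4 + Z)
G + X(D³, -57) = -13436928 + 1/(-4 + 2³) = -13436928 + 1/(-4 + 8) = -13436928 + 1/4 = -13436928 + ¼ = -53747711/4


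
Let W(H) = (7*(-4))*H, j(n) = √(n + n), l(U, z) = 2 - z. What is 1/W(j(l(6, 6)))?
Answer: I*√2/112 ≈ 0.012627*I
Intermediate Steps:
j(n) = √2*√n (j(n) = √(2*n) = √2*√n)
W(H) = -28*H
1/W(j(l(6, 6))) = 1/(-28*√2*√(2 - 1*6)) = 1/(-28*√2*√(2 - 6)) = 1/(-28*√2*√(-4)) = 1/(-28*√2*2*I) = 1/(-56*I*√2) = I*√2/112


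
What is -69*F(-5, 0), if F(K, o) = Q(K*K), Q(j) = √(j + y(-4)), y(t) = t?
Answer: -69*√21 ≈ -316.20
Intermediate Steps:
Q(j) = √(-4 + j) (Q(j) = √(j - 4) = √(-4 + j))
F(K, o) = √(-4 + K²) (F(K, o) = √(-4 + K*K) = √(-4 + K²))
-69*F(-5, 0) = -69*√(-4 + (-5)²) = -69*√(-4 + 25) = -69*√21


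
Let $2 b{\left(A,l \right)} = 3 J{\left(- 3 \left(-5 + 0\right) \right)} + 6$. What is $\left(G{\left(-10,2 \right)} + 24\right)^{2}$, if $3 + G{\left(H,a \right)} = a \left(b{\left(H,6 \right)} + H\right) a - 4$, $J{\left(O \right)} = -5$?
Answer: $1681$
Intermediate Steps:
$b{\left(A,l \right)} = - \frac{9}{2}$ ($b{\left(A,l \right)} = \frac{3 \left(-5\right) + 6}{2} = \frac{-15 + 6}{2} = \frac{1}{2} \left(-9\right) = - \frac{9}{2}$)
$G{\left(H,a \right)} = -7 + a^{2} \left(- \frac{9}{2} + H\right)$ ($G{\left(H,a \right)} = -3 + \left(a \left(- \frac{9}{2} + H\right) a - 4\right) = -3 + \left(a^{2} \left(- \frac{9}{2} + H\right) - 4\right) = -3 + \left(-4 + a^{2} \left(- \frac{9}{2} + H\right)\right) = -7 + a^{2} \left(- \frac{9}{2} + H\right)$)
$\left(G{\left(-10,2 \right)} + 24\right)^{2} = \left(\left(-7 - \frac{9 \cdot 2^{2}}{2} - 10 \cdot 2^{2}\right) + 24\right)^{2} = \left(\left(-7 - 18 - 40\right) + 24\right)^{2} = \left(-65 + 24\right)^{2} = \left(-41\right)^{2} = 1681$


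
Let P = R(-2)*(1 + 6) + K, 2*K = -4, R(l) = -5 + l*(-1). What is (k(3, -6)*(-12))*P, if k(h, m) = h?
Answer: 828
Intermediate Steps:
R(l) = -5 - l
K = -2 (K = (½)*(-4) = -2)
P = -23 (P = (-5 - 1*(-2))*(1 + 6) - 2 = (-5 + 2)*7 - 2 = -3*7 - 2 = -21 - 2 = -23)
(k(3, -6)*(-12))*P = (3*(-12))*(-23) = -36*(-23) = 828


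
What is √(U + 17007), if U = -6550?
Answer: √10457 ≈ 102.26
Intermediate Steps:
√(U + 17007) = √(-6550 + 17007) = √10457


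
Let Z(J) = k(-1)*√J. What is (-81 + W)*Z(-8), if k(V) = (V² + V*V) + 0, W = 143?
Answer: 248*I*√2 ≈ 350.73*I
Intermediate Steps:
k(V) = 2*V² (k(V) = (V² + V²) + 0 = 2*V² + 0 = 2*V²)
Z(J) = 2*√J (Z(J) = (2*(-1)²)*√J = (2*1)*√J = 2*√J)
(-81 + W)*Z(-8) = (-81 + 143)*(2*√(-8)) = 62*(2*(2*I*√2)) = 62*(4*I*√2) = 248*I*√2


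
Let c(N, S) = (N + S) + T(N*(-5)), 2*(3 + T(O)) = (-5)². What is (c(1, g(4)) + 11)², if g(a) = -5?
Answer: 1089/4 ≈ 272.25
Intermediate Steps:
T(O) = 19/2 (T(O) = -3 + (½)*(-5)² = -3 + (½)*25 = -3 + 25/2 = 19/2)
c(N, S) = 19/2 + N + S (c(N, S) = (N + S) + 19/2 = 19/2 + N + S)
(c(1, g(4)) + 11)² = ((19/2 + 1 - 5) + 11)² = (11/2 + 11)² = (33/2)² = 1089/4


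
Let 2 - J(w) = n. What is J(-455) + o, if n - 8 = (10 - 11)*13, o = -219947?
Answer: -219940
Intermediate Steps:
n = -5 (n = 8 + (10 - 11)*13 = 8 - 1*13 = 8 - 13 = -5)
J(w) = 7 (J(w) = 2 - 1*(-5) = 2 + 5 = 7)
J(-455) + o = 7 - 219947 = -219940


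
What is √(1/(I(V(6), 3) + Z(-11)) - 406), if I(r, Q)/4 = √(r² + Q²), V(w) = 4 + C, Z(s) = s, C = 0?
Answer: I*√3653/3 ≈ 20.147*I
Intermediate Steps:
V(w) = 4 (V(w) = 4 + 0 = 4)
I(r, Q) = 4*√(Q² + r²) (I(r, Q) = 4*√(r² + Q²) = 4*√(Q² + r²))
√(1/(I(V(6), 3) + Z(-11)) - 406) = √(1/(4*√(3² + 4²) - 11) - 406) = √(1/(4*√(9 + 16) - 11) - 406) = √(1/(4*√25 - 11) - 406) = √(1/(4*5 - 11) - 406) = √(1/(20 - 11) - 406) = √(1/9 - 406) = √(⅑ - 406) = √(-3653/9) = I*√3653/3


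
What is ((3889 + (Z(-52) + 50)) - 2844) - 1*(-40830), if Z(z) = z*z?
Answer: 44629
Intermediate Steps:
Z(z) = z²
((3889 + (Z(-52) + 50)) - 2844) - 1*(-40830) = ((3889 + ((-52)² + 50)) - 2844) - 1*(-40830) = ((3889 + (2704 + 50)) - 2844) + 40830 = ((3889 + 2754) - 2844) + 40830 = (6643 - 2844) + 40830 = 3799 + 40830 = 44629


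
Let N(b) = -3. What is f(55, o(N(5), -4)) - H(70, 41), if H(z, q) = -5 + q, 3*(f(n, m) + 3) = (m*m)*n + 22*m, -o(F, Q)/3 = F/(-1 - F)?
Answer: 1461/4 ≈ 365.25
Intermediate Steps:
o(F, Q) = -3*F/(-1 - F)
f(n, m) = -3 + 22*m/3 + n*m²/3 (f(n, m) = -3 + ((m*m)*n + 22*m)/3 = -3 + (m²*n + 22*m)/3 = -3 + (n*m² + 22*m)/3 = -3 + (22*m + n*m²)/3 = -3 + (22*m/3 + n*m²/3) = -3 + 22*m/3 + n*m²/3)
f(55, o(N(5), -4)) - H(70, 41) = (-3 + 22*(3*(-3)/(1 - 3))/3 + (⅓)*55*(3*(-3)/(1 - 3))²) - (-5 + 41) = (-3 + 22*(3*(-3)/(-2))/3 + (⅓)*55*(3*(-3)/(-2))²) - 1*36 = (-3 + 22*(3*(-3)*(-½))/3 + (⅓)*55*(3*(-3)*(-½))²) - 36 = (-3 + (22/3)*(9/2) + (⅓)*55*(9/2)²) - 36 = (-3 + 33 + (⅓)*55*(81/4)) - 36 = (-3 + 33 + 1485/4) - 36 = 1605/4 - 36 = 1461/4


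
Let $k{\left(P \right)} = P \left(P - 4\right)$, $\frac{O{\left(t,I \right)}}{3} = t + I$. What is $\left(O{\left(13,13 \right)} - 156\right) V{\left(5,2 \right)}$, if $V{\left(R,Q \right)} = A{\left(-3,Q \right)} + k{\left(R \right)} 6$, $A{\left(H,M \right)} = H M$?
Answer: $-1872$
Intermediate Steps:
$O{\left(t,I \right)} = 3 I + 3 t$ ($O{\left(t,I \right)} = 3 \left(t + I\right) = 3 \left(I + t\right) = 3 I + 3 t$)
$k{\left(P \right)} = P \left(-4 + P\right)$
$V{\left(R,Q \right)} = - 3 Q + 6 R \left(-4 + R\right)$ ($V{\left(R,Q \right)} = - 3 Q + R \left(-4 + R\right) 6 = - 3 Q + 6 R \left(-4 + R\right)$)
$\left(O{\left(13,13 \right)} - 156\right) V{\left(5,2 \right)} = \left(\left(3 \cdot 13 + 3 \cdot 13\right) - 156\right) \left(\left(-3\right) 2 + 6 \cdot 5 \left(-4 + 5\right)\right) = \left(\left(39 + 39\right) - 156\right) \left(-6 + 6 \cdot 5 \cdot 1\right) = \left(78 - 156\right) \left(-6 + 30\right) = \left(-78\right) 24 = -1872$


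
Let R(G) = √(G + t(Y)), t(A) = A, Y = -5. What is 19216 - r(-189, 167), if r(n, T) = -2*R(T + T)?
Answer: 19216 + 2*√329 ≈ 19252.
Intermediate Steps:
R(G) = √(-5 + G) (R(G) = √(G - 5) = √(-5 + G))
r(n, T) = -2*√(-5 + 2*T) (r(n, T) = -2*√(-5 + (T + T)) = -2*√(-5 + 2*T))
19216 - r(-189, 167) = 19216 - (-2)*√(-5 + 2*167) = 19216 - (-2)*√(-5 + 334) = 19216 - (-2)*√329 = 19216 + 2*√329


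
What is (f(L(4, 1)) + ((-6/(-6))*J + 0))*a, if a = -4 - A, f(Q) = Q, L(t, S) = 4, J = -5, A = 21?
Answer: 25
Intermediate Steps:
a = -25 (a = -4 - 1*21 = -4 - 21 = -25)
(f(L(4, 1)) + ((-6/(-6))*J + 0))*a = (4 + (-6/(-6)*(-5) + 0))*(-25) = (4 + (-6*(-1/6)*(-5) + 0))*(-25) = (4 + (1*(-5) + 0))*(-25) = (4 + (-5 + 0))*(-25) = (4 - 5)*(-25) = -1*(-25) = 25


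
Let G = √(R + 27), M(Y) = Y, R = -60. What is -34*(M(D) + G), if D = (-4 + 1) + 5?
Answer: -68 - 34*I*√33 ≈ -68.0 - 195.32*I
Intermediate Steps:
D = 2 (D = -3 + 5 = 2)
G = I*√33 (G = √(-60 + 27) = √(-33) = I*√33 ≈ 5.7446*I)
-34*(M(D) + G) = -34*(2 + I*√33) = -68 - 34*I*√33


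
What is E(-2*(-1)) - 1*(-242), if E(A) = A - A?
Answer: 242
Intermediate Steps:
E(A) = 0
E(-2*(-1)) - 1*(-242) = 0 - 1*(-242) = 0 + 242 = 242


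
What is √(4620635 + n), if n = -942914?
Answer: √3677721 ≈ 1917.7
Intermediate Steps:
√(4620635 + n) = √(4620635 - 942914) = √3677721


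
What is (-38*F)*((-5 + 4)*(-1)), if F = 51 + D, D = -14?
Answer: -1406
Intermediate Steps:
F = 37 (F = 51 - 14 = 37)
(-38*F)*((-5 + 4)*(-1)) = (-38*37)*((-5 + 4)*(-1)) = -(-1406)*(-1) = -1406*1 = -1406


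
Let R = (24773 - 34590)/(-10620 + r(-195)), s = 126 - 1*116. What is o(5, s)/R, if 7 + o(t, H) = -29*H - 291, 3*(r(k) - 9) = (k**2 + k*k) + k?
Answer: 8628312/9817 ≈ 878.92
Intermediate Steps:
s = 10 (s = 126 - 116 = 10)
r(k) = 9 + k/3 + 2*k**2/3 (r(k) = 9 + ((k**2 + k*k) + k)/3 = 9 + ((k**2 + k**2) + k)/3 = 9 + (2*k**2 + k)/3 = 9 + (k + 2*k**2)/3 = 9 + (k/3 + 2*k**2/3) = 9 + k/3 + 2*k**2/3)
o(t, H) = -298 - 29*H (o(t, H) = -7 + (-29*H - 291) = -7 + (-291 - 29*H) = -298 - 29*H)
R = -9817/14674 (R = (24773 - 34590)/(-10620 + (9 + (1/3)*(-195) + (2/3)*(-195)**2)) = -9817/(-10620 + (9 - 65 + (2/3)*38025)) = -9817/(-10620 + (9 - 65 + 25350)) = -9817/(-10620 + 25294) = -9817/14674 ≈ -0.66901)
o(5, s)/R = (-298 - 29*10)/(-9817/14674) = (-298 - 290)*(-14674/9817) = -588*(-14674/9817) = 8628312/9817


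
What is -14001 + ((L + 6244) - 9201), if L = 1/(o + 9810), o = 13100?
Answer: -388507779/22910 ≈ -16958.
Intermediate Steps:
L = 1/22910 (L = 1/(13100 + 9810) = 1/22910 ≈ 4.3649e-5)
-14001 + ((L + 6244) - 9201) = -14001 + ((1/22910 + 6244) - 9201) = -14001 + (143050041/22910 - 9201) = -14001 - 67744869/22910 = -388507779/22910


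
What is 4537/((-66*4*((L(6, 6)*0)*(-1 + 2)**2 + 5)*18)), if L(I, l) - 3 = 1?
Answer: -4537/23760 ≈ -0.19095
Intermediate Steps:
L(I, l) = 4 (L(I, l) = 3 + 1 = 4)
4537/((-66*4*((L(6, 6)*0)*(-1 + 2)**2 + 5)*18)) = 4537/((-66*4*((4*0)*(-1 + 2)**2 + 5)*18)) = 4537/((-66*4*(0*1**2 + 5)*18)) = 4537/((-66*4*(0*1 + 5)*18)) = 4537/((-66*4*(0 + 5)*18)) = 4537/((-66*4*5*18)) = 4537/((-66*20*18)) = 4537/((-11*120*18)) = 4537/((-1320*18)) = 4537/(-23760) = 4537*(-1/23760) = -4537/23760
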